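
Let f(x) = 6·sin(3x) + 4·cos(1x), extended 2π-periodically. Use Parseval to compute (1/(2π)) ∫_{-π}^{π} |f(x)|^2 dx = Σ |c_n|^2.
Σ |c_n|^2 = 26

Expand |f|^2 and use orthogonality of {sin(nx), cos(mx)} on [-π, π]:
  ∫_{-π}^{π} sin(nx)^2 dx = π, ∫ cos(mx)^2 dx = π, and cross terms integrate to 0.
So ∫_{-π}^{π} f(x)^2 dx = 6^2 · π + 4^2 · π = (36 + 16)π.
Divide by 2π: (36 + 16)/2 = 26.
By Parseval, this equals Σ |c_n|^2.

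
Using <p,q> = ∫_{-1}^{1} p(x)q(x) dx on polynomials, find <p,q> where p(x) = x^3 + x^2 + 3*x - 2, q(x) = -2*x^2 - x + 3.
<p,q> = -158/15

Expand the product: p(x)·q(x) = -2*x^5 - 3*x^4 - 4*x^3 + 4*x^2 + 11*x - 6.
∫_{-1}^{1} of each monomial x^k gives [2/(k+1) if k even, 0 if k odd]. Integrating term-by-term (or equivalently evaluating the antiderivative F(x) = -x^6/3 - 3*x^5/5 - x^4 + 4*x^3/3 + 11*x^2/2 - 6*x at the endpoints):
  F(1) − F(−1) = -11/10 − (283/30) = -158/15.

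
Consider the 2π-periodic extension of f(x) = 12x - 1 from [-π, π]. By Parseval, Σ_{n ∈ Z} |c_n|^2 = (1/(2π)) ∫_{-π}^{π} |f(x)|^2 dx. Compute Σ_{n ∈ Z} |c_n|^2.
Σ |c_n|^2 = 48π^2 + 1

Expand and integrate term by term over [-π, π]:
  ∫ (12x)^2 dx = 144·(2π^3/3); ∫ 2·12·(-1)·x dx = 0 (odd integrand); ∫ (-1)^2 dx = 1·2π.
So (1/(2π)) ∫_{-π}^{π} (12x - 1)^2 dx = 144π^2/3 + 1 = 48π^2 + 1.
Parseval ⇒ Σ |c_n|^2 = 48π^2 + 1.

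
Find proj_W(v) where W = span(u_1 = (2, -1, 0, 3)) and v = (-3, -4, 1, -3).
proj_W(v) = (-11/7, 11/14, 0, -33/14)

Set up U = [u_1 | ... | u_1] ∈ R^(4×1). The projector onto W = col(U) is P = U (U^T U)^(-1) U^T.
Compute U^T U =
  [14],
and U^T v = (-11).
Solve U^T U · c = U^T v for the coefficients: c = (-11/14). The projection is proj_W(v) = U c.
Check: (v - proj_W(v)) · u_1 = 0  (should be 0).
Result: proj_W(v) = (-11/7, 11/14, 0, -33/14).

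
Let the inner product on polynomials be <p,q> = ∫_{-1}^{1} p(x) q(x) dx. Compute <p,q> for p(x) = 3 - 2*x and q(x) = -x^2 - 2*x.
<p,q> = 2/3

Expand the product: p(x)·q(x) = 2*x^3 + x^2 - 6*x.
∫_{-1}^{1} of each monomial x^k gives [2/(k+1) if k even, 0 if k odd]. Integrating term-by-term (or equivalently evaluating the antiderivative F(x) = x^4/2 + x^3/3 - 3*x^2 at the endpoints):
  F(1) − F(−1) = -13/6 − (-17/6) = 2/3.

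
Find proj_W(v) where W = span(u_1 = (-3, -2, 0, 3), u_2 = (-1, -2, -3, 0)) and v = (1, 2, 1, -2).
proj_W(v) = (463/259, 422/259, 255/259, -54/37)

Set up U = [u_1 | ... | u_2] ∈ R^(4×2). The projector onto W = col(U) is P = U (U^T U)^(-1) U^T.
Compute U^T U =
  [22, 7]
  [7, 14],
and U^T v = (-13, -8).
Solve U^T U · c = U^T v for the coefficients: c = (-18/37, -85/259). The projection is proj_W(v) = U c.
Check: (v - proj_W(v)) · u_1 = 0  (should be 0).
Check: (v - proj_W(v)) · u_2 = 0  (should be 0).
Result: proj_W(v) = (463/259, 422/259, 255/259, -54/37).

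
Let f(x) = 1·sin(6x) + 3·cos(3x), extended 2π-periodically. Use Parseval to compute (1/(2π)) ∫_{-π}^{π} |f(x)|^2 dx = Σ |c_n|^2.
Σ |c_n|^2 = 5

Expand |f|^2 and use orthogonality of {sin(nx), cos(mx)} on [-π, π]:
  ∫_{-π}^{π} sin(nx)^2 dx = π, ∫ cos(mx)^2 dx = π, and cross terms integrate to 0.
So ∫_{-π}^{π} f(x)^2 dx = 1^2 · π + 3^2 · π = (1 + 9)π.
Divide by 2π: (1 + 9)/2 = 5.
By Parseval, this equals Σ |c_n|^2.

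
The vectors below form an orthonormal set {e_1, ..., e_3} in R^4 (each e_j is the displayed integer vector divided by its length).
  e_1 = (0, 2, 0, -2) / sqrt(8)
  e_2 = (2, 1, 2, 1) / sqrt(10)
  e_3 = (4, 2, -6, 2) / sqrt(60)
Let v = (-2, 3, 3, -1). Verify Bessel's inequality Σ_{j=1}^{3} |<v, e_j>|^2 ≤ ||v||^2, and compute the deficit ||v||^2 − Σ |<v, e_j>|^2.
Σ |<v, e_j>|^2 = 53/3; ||v||^2 = 23; deficit = 16/3

Write each e_j = u_j / sqrt(<u_j, u_j>) where u_j is the displayed integer vector. Then <v, e_j> = <v, u_j> / sqrt(<u_j, u_j>), so |<v, e_j>|^2 = <v, u_j>^2 / <u_j, u_j>.
Coefficients: <v, e_1> = 8/sqrt(8), <v, e_2> = 4/sqrt(10), <v, e_3> = -22/sqrt(60).
Square and sum: Σ |<v, e_j>|^2 = 53/3.
Compute ||v||^2 = v·v = 23.
Deficit = 23 − 53/3 = 16/3 ≥ 0, confirming Bessel's inequality. (The deficit equals ||v − Σ <v,e_j> e_j||^2, the squared distance from v to span{e_j}.)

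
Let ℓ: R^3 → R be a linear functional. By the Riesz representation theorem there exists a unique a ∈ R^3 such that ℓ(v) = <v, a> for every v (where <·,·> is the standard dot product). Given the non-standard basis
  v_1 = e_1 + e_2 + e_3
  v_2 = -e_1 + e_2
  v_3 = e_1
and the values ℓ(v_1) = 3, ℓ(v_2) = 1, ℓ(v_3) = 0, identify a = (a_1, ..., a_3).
a = (0, 1, 2)

Write a = (a_1, ..., a_3) in the standard basis. For each basis vector v_i, ℓ(v_i) = <v_i, a> is a linear equation in the a_j's. Collect the n equations into a matrix system V a = ℓ, where row i of V is v_i (expressed in the standard basis). Since V is invertible (lower-triangular with 1s on the diagonal, up to permutation), solve by back-substitution:
  V =
[[1, 1, 1],
 [-1, 1, 0],
 [1, 0, 0]]
  V a = (3, 1, 0)
Solving gives a = (0, 1, 2).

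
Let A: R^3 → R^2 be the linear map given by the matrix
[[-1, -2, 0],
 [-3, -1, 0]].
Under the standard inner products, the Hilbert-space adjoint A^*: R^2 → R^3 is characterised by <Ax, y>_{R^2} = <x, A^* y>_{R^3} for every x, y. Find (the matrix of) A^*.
A^* = A^T =
[[-1, -3],
 [-2, -1],
 [0, 0]]

For real matrices with standard dot products, the defining identity <Ax, y> = <x, A^* y> gives (Ax)^T y = x^T (A^*) y, i.e. x^T A^T y = x^T (A^*) y. Since this holds for all x, y, we must have A^* = A^T. Therefore
A^* =
[[-1, -3],
 [-2, -1],
 [0, 0]].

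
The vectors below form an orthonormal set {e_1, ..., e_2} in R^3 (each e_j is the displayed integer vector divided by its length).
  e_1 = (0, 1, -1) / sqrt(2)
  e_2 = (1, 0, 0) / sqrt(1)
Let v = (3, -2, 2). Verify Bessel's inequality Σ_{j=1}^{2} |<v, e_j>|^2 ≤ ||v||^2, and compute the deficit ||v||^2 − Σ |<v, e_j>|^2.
Σ |<v, e_j>|^2 = 17; ||v||^2 = 17; deficit = 0

Write each e_j = u_j / sqrt(<u_j, u_j>) where u_j is the displayed integer vector. Then <v, e_j> = <v, u_j> / sqrt(<u_j, u_j>), so |<v, e_j>|^2 = <v, u_j>^2 / <u_j, u_j>.
Coefficients: <v, e_1> = -4/sqrt(2), <v, e_2> = 3/sqrt(1).
Square and sum: Σ |<v, e_j>|^2 = 17.
Compute ||v||^2 = v·v = 17.
Deficit = 17 − 17 = 0 ≥ 0, confirming Bessel's inequality. (The deficit equals ||v − Σ <v,e_j> e_j||^2, the squared distance from v to span{e_j}.)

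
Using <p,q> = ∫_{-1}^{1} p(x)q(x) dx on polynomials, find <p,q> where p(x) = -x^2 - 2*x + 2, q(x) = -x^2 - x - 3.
<p,q> = -48/5

Expand the product: p(x)·q(x) = x^4 + 3*x^3 + 3*x^2 + 4*x - 6.
∫_{-1}^{1} of each monomial x^k gives [2/(k+1) if k even, 0 if k odd]. Integrating term-by-term (or equivalently evaluating the antiderivative F(x) = x^5/5 + 3*x^4/4 + x^3 + 2*x^2 - 6*x at the endpoints):
  F(1) − F(−1) = -41/20 − (151/20) = -48/5.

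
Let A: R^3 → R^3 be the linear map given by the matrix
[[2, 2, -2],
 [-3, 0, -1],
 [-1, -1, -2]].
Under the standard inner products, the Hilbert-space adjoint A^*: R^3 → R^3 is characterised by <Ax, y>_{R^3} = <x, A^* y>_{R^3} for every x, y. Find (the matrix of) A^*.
A^* = A^T =
[[2, -3, -1],
 [2, 0, -1],
 [-2, -1, -2]]

For real matrices with standard dot products, the defining identity <Ax, y> = <x, A^* y> gives (Ax)^T y = x^T (A^*) y, i.e. x^T A^T y = x^T (A^*) y. Since this holds for all x, y, we must have A^* = A^T. Therefore
A^* =
[[2, -3, -1],
 [2, 0, -1],
 [-2, -1, -2]].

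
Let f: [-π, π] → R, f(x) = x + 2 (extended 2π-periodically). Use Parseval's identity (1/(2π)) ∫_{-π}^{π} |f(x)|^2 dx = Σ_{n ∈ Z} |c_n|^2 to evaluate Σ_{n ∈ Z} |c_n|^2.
Σ |c_n|^2 = π^2/3 + 4

Expand and integrate term by term over [-π, π]:
  ∫ (x)^2 dx = 1·(2π^3/3); ∫ 2·1·(2)·x dx = 0 (odd integrand); ∫ 2^2 dx = 4·2π.
So (1/(2π)) ∫_{-π}^{π} (x + 2)^2 dx = 1π^2/3 + 4 = π^2/3 + 4.
Parseval ⇒ Σ |c_n|^2 = π^2/3 + 4.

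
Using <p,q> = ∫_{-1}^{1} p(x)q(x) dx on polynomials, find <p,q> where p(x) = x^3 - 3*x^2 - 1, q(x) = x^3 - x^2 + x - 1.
<p,q> = 688/105

Expand the product: p(x)·q(x) = x^6 - 4*x^5 + 4*x^4 - 5*x^3 + 4*x^2 - x + 1.
∫_{-1}^{1} of each monomial x^k gives [2/(k+1) if k even, 0 if k odd]. Integrating term-by-term (or equivalently evaluating the antiderivative F(x) = x^7/7 - 2*x^6/3 + 4*x^5/5 - 5*x^4/4 + 4*x^3/3 - x^2/2 + x at the endpoints):
  F(1) − F(−1) = 361/420 − (-797/140) = 688/105.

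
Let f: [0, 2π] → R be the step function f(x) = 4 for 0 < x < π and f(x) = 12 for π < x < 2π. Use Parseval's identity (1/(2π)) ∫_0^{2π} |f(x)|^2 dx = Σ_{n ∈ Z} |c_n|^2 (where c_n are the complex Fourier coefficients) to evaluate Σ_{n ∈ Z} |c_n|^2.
Σ |c_n|^2 = 80

Parseval equates the L^2 energy of f (normalised by 1/(2π)) with the ℓ^2 sum of its Fourier coefficients: (1/(2π)) ∫_0^{2π} |f|^2 = Σ |c_n|^2.
Compute the left side: (1/(2π)) [∫_0^π 4^2 dx + ∫_π^{2π} 12^2 dx] = (1/(2π)) · (16π + 144π) = (16 + 144)/2 = 80.
So Σ_{n ∈ Z} |c_n|^2 = 80.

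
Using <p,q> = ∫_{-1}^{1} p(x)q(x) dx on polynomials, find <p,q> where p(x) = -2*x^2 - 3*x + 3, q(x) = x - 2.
<p,q> = -34/3

Expand the product: p(x)·q(x) = -2*x^3 + x^2 + 9*x - 6.
∫_{-1}^{1} of each monomial x^k gives [2/(k+1) if k even, 0 if k odd]. Integrating term-by-term (or equivalently evaluating the antiderivative F(x) = -x^4/2 + x^3/3 + 9*x^2/2 - 6*x at the endpoints):
  F(1) − F(−1) = -5/3 − (29/3) = -34/3.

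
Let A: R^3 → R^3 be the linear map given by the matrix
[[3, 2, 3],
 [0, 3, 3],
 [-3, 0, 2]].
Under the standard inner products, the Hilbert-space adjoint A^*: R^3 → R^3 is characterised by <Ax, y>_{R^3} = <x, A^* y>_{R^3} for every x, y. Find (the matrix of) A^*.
A^* = A^T =
[[3, 0, -3],
 [2, 3, 0],
 [3, 3, 2]]

For real matrices with standard dot products, the defining identity <Ax, y> = <x, A^* y> gives (Ax)^T y = x^T (A^*) y, i.e. x^T A^T y = x^T (A^*) y. Since this holds for all x, y, we must have A^* = A^T. Therefore
A^* =
[[3, 0, -3],
 [2, 3, 0],
 [3, 3, 2]].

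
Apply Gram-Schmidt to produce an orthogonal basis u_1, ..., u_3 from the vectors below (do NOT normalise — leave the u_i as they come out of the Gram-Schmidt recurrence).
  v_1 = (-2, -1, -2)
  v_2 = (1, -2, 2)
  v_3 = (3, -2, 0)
Orthogonal basis:
  u_1 = (-2, -1, -2)
  u_2 = (1/9, -22/9, 10/9)
  u_3 = (132/65, -44/65, -22/13)

Apply the Gram-Schmidt recurrence
  u_1 = v_1
  u_i = v_i − Σ_{j<i} ((v_i · u_j) / (u_j · u_j)) · u_j.

Step by step this gives:
  u_1 = (-2, -1, -2)
  u_2 = (1/9, -22/9, 10/9)
  u_3 = (132/65, -44/65, -22/13)

Orthogonality check:
  u_2 · u_1 = 0 (should be 0)
  u_3 · u_1 = 0 (should be 0)
  u_3 · u_2 = 0 (should be 0)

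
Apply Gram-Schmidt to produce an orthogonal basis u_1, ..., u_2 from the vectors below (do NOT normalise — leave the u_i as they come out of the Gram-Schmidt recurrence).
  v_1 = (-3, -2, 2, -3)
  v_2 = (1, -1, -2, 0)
Orthogonal basis:
  u_1 = (-3, -2, 2, -3)
  u_2 = (11/26, -18/13, -21/13, -15/26)

Apply the Gram-Schmidt recurrence
  u_1 = v_1
  u_i = v_i − Σ_{j<i} ((v_i · u_j) / (u_j · u_j)) · u_j.

Step by step this gives:
  u_1 = (-3, -2, 2, -3)
  u_2 = (11/26, -18/13, -21/13, -15/26)

Orthogonality check:
  u_2 · u_1 = 0 (should be 0)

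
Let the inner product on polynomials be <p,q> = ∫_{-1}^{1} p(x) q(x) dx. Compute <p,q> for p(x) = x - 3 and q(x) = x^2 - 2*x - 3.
<p,q> = 44/3

Expand the product: p(x)·q(x) = x^3 - 5*x^2 + 3*x + 9.
∫_{-1}^{1} of each monomial x^k gives [2/(k+1) if k even, 0 if k odd]. Integrating term-by-term (or equivalently evaluating the antiderivative F(x) = x^4/4 - 5*x^3/3 + 3*x^2/2 + 9*x at the endpoints):
  F(1) − F(−1) = 109/12 − (-67/12) = 44/3.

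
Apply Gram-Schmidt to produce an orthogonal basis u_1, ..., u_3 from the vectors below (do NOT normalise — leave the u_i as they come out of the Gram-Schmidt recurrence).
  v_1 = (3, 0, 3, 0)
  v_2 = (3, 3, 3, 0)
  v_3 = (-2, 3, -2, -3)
Orthogonal basis:
  u_1 = (3, 0, 3, 0)
  u_2 = (0, 3, 0, 0)
  u_3 = (0, 0, 0, -3)

Apply the Gram-Schmidt recurrence
  u_1 = v_1
  u_i = v_i − Σ_{j<i} ((v_i · u_j) / (u_j · u_j)) · u_j.

Step by step this gives:
  u_1 = (3, 0, 3, 0)
  u_2 = (0, 3, 0, 0)
  u_3 = (0, 0, 0, -3)

Orthogonality check:
  u_2 · u_1 = 0 (should be 0)
  u_3 · u_1 = 0 (should be 0)
  u_3 · u_2 = 0 (should be 0)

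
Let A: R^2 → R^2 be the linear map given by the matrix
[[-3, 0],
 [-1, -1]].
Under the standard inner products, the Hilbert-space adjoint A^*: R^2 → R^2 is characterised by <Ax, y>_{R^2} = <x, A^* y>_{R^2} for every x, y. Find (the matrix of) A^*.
A^* = A^T =
[[-3, -1],
 [0, -1]]

For real matrices with standard dot products, the defining identity <Ax, y> = <x, A^* y> gives (Ax)^T y = x^T (A^*) y, i.e. x^T A^T y = x^T (A^*) y. Since this holds for all x, y, we must have A^* = A^T. Therefore
A^* =
[[-3, -1],
 [0, -1]].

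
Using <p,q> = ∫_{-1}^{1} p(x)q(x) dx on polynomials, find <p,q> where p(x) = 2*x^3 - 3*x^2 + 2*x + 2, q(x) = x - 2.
<p,q> = -28/15

Expand the product: p(x)·q(x) = 2*x^4 - 7*x^3 + 8*x^2 - 2*x - 4.
∫_{-1}^{1} of each monomial x^k gives [2/(k+1) if k even, 0 if k odd]. Integrating term-by-term (or equivalently evaluating the antiderivative F(x) = 2*x^5/5 - 7*x^4/4 + 8*x^3/3 - x^2 - 4*x at the endpoints):
  F(1) − F(−1) = -221/60 − (-109/60) = -28/15.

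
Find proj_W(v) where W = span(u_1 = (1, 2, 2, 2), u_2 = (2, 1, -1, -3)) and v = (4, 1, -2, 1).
proj_W(v) = (332/179, 304/179, 64/179, -176/179)

Set up U = [u_1 | ... | u_2] ∈ R^(4×2). The projector onto W = col(U) is P = U (U^T U)^(-1) U^T.
Compute U^T U =
  [13, -4]
  [-4, 15],
and U^T v = (4, 8).
Solve U^T U · c = U^T v for the coefficients: c = (92/179, 120/179). The projection is proj_W(v) = U c.
Check: (v - proj_W(v)) · u_1 = 0  (should be 0).
Check: (v - proj_W(v)) · u_2 = 0  (should be 0).
Result: proj_W(v) = (332/179, 304/179, 64/179, -176/179).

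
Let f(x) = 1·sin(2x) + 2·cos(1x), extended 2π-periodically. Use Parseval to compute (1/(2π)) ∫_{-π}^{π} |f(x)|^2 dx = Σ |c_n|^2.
Σ |c_n|^2 = 5/2

Expand |f|^2 and use orthogonality of {sin(nx), cos(mx)} on [-π, π]:
  ∫_{-π}^{π} sin(nx)^2 dx = π, ∫ cos(mx)^2 dx = π, and cross terms integrate to 0.
So ∫_{-π}^{π} f(x)^2 dx = 1^2 · π + 2^2 · π = (1 + 4)π.
Divide by 2π: (1 + 4)/2 = 5/2.
By Parseval, this equals Σ |c_n|^2.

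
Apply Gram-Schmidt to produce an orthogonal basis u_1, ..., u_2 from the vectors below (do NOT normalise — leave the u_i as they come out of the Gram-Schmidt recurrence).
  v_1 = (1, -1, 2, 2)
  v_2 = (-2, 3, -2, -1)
Orthogonal basis:
  u_1 = (1, -1, 2, 2)
  u_2 = (-9/10, 19/10, 1/5, 6/5)

Apply the Gram-Schmidt recurrence
  u_1 = v_1
  u_i = v_i − Σ_{j<i} ((v_i · u_j) / (u_j · u_j)) · u_j.

Step by step this gives:
  u_1 = (1, -1, 2, 2)
  u_2 = (-9/10, 19/10, 1/5, 6/5)

Orthogonality check:
  u_2 · u_1 = 0 (should be 0)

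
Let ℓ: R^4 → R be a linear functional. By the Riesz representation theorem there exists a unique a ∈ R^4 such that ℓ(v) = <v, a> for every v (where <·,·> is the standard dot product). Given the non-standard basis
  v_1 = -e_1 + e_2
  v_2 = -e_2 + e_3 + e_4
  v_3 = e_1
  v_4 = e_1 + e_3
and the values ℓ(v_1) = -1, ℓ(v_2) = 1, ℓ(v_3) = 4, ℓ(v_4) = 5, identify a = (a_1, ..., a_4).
a = (4, 3, 1, 3)

Write a = (a_1, ..., a_4) in the standard basis. For each basis vector v_i, ℓ(v_i) = <v_i, a> is a linear equation in the a_j's. Collect the n equations into a matrix system V a = ℓ, where row i of V is v_i (expressed in the standard basis). Since V is invertible (lower-triangular with 1s on the diagonal, up to permutation), solve by back-substitution:
  V =
[[-1, 1, 0, 0],
 [0, -1, 1, 1],
 [1, 0, 0, 0],
 [1, 0, 1, 0]]
  V a = (-1, 1, 4, 5)
Solving gives a = (4, 3, 1, 3).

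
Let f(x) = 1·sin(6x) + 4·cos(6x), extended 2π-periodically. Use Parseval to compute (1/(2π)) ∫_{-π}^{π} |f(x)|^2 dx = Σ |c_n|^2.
Σ |c_n|^2 = 17/2

Expand |f|^2 and use orthogonality of {sin(nx), cos(mx)} on [-π, π]:
  ∫_{-π}^{π} sin(nx)^2 dx = π, ∫ cos(mx)^2 dx = π, and cross terms integrate to 0.
So ∫_{-π}^{π} f(x)^2 dx = 1^2 · π + 4^2 · π = (1 + 16)π.
Divide by 2π: (1 + 16)/2 = 17/2.
By Parseval, this equals Σ |c_n|^2.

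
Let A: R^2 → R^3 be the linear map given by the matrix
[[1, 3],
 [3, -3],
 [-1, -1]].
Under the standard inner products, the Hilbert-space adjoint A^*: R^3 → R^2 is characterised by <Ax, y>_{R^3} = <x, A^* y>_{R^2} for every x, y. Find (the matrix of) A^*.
A^* = A^T =
[[1, 3, -1],
 [3, -3, -1]]

For real matrices with standard dot products, the defining identity <Ax, y> = <x, A^* y> gives (Ax)^T y = x^T (A^*) y, i.e. x^T A^T y = x^T (A^*) y. Since this holds for all x, y, we must have A^* = A^T. Therefore
A^* =
[[1, 3, -1],
 [3, -3, -1]].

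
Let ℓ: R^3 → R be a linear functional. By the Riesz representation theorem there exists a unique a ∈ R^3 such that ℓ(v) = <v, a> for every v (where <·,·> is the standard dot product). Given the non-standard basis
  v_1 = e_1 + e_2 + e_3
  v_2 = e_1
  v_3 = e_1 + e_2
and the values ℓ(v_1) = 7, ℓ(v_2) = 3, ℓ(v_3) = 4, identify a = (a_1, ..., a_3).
a = (3, 1, 3)

Write a = (a_1, ..., a_3) in the standard basis. For each basis vector v_i, ℓ(v_i) = <v_i, a> is a linear equation in the a_j's. Collect the n equations into a matrix system V a = ℓ, where row i of V is v_i (expressed in the standard basis). Since V is invertible (lower-triangular with 1s on the diagonal, up to permutation), solve by back-substitution:
  V =
[[1, 1, 1],
 [1, 0, 0],
 [1, 1, 0]]
  V a = (7, 3, 4)
Solving gives a = (3, 1, 3).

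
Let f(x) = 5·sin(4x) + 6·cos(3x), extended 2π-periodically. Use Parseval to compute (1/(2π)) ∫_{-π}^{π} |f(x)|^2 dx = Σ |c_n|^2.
Σ |c_n|^2 = 61/2

Expand |f|^2 and use orthogonality of {sin(nx), cos(mx)} on [-π, π]:
  ∫_{-π}^{π} sin(nx)^2 dx = π, ∫ cos(mx)^2 dx = π, and cross terms integrate to 0.
So ∫_{-π}^{π} f(x)^2 dx = 5^2 · π + 6^2 · π = (25 + 36)π.
Divide by 2π: (25 + 36)/2 = 61/2.
By Parseval, this equals Σ |c_n|^2.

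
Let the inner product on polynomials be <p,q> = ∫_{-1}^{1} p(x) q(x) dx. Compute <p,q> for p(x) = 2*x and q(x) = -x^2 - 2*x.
<p,q> = -8/3

Expand the product: p(x)·q(x) = -2*x^3 - 4*x^2.
∫_{-1}^{1} of each monomial x^k gives [2/(k+1) if k even, 0 if k odd]. Integrating term-by-term (or equivalently evaluating the antiderivative F(x) = -x^4/2 - 4*x^3/3 at the endpoints):
  F(1) − F(−1) = -11/6 − (5/6) = -8/3.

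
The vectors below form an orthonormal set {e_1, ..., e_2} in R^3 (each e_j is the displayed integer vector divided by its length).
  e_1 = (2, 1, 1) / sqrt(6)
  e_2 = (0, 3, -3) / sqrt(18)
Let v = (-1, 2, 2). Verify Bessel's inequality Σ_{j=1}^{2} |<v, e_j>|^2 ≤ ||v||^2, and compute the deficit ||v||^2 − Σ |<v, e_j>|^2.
Σ |<v, e_j>|^2 = 2/3; ||v||^2 = 9; deficit = 25/3

Write each e_j = u_j / sqrt(<u_j, u_j>) where u_j is the displayed integer vector. Then <v, e_j> = <v, u_j> / sqrt(<u_j, u_j>), so |<v, e_j>|^2 = <v, u_j>^2 / <u_j, u_j>.
Coefficients: <v, e_1> = 2/sqrt(6), <v, e_2> = 0/sqrt(18).
Square and sum: Σ |<v, e_j>|^2 = 2/3.
Compute ||v||^2 = v·v = 9.
Deficit = 9 − 2/3 = 25/3 ≥ 0, confirming Bessel's inequality. (The deficit equals ||v − Σ <v,e_j> e_j||^2, the squared distance from v to span{e_j}.)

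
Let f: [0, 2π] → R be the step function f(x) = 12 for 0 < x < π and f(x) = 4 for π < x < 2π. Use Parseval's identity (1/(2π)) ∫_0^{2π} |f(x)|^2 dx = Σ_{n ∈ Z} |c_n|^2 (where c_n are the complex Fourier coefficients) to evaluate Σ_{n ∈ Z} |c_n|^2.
Σ |c_n|^2 = 80

Parseval equates the L^2 energy of f (normalised by 1/(2π)) with the ℓ^2 sum of its Fourier coefficients: (1/(2π)) ∫_0^{2π} |f|^2 = Σ |c_n|^2.
Compute the left side: (1/(2π)) [∫_0^π 12^2 dx + ∫_π^{2π} 4^2 dx] = (1/(2π)) · (144π + 16π) = (144 + 16)/2 = 80.
So Σ_{n ∈ Z} |c_n|^2 = 80.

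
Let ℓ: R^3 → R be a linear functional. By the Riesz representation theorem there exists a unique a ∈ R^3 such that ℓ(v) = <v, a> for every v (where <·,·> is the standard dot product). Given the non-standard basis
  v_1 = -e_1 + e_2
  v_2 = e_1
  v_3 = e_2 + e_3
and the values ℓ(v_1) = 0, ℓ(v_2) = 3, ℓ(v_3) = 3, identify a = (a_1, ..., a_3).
a = (3, 3, 0)

Write a = (a_1, ..., a_3) in the standard basis. For each basis vector v_i, ℓ(v_i) = <v_i, a> is a linear equation in the a_j's. Collect the n equations into a matrix system V a = ℓ, where row i of V is v_i (expressed in the standard basis). Since V is invertible (lower-triangular with 1s on the diagonal, up to permutation), solve by back-substitution:
  V =
[[-1, 1, 0],
 [1, 0, 0],
 [0, 1, 1]]
  V a = (0, 3, 3)
Solving gives a = (3, 3, 0).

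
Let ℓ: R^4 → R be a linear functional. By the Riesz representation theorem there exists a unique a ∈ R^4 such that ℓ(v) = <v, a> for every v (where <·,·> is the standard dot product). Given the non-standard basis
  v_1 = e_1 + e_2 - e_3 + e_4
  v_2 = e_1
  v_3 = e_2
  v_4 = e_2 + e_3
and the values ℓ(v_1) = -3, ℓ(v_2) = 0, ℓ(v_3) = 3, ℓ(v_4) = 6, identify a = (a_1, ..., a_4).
a = (0, 3, 3, -3)

Write a = (a_1, ..., a_4) in the standard basis. For each basis vector v_i, ℓ(v_i) = <v_i, a> is a linear equation in the a_j's. Collect the n equations into a matrix system V a = ℓ, where row i of V is v_i (expressed in the standard basis). Since V is invertible (lower-triangular with 1s on the diagonal, up to permutation), solve by back-substitution:
  V =
[[1, 1, -1, 1],
 [1, 0, 0, 0],
 [0, 1, 0, 0],
 [0, 1, 1, 0]]
  V a = (-3, 0, 3, 6)
Solving gives a = (0, 3, 3, -3).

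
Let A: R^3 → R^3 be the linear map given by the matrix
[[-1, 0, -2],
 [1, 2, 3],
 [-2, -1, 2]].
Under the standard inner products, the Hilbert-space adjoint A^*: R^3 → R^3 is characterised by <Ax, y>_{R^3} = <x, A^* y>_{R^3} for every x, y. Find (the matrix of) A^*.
A^* = A^T =
[[-1, 1, -2],
 [0, 2, -1],
 [-2, 3, 2]]

For real matrices with standard dot products, the defining identity <Ax, y> = <x, A^* y> gives (Ax)^T y = x^T (A^*) y, i.e. x^T A^T y = x^T (A^*) y. Since this holds for all x, y, we must have A^* = A^T. Therefore
A^* =
[[-1, 1, -2],
 [0, 2, -1],
 [-2, 3, 2]].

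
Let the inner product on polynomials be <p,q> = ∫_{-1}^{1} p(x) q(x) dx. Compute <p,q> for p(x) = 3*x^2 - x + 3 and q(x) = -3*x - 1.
<p,q> = -6

Expand the product: p(x)·q(x) = -9*x^3 - 8*x - 3.
∫_{-1}^{1} of each monomial x^k gives [2/(k+1) if k even, 0 if k odd]. Integrating term-by-term (or equivalently evaluating the antiderivative F(x) = -9*x^4/4 - 4*x^2 - 3*x at the endpoints):
  F(1) − F(−1) = -37/4 − (-13/4) = -6.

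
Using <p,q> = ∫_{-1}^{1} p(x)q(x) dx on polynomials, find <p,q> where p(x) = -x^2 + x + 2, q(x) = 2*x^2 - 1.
<p,q> = -22/15

Expand the product: p(x)·q(x) = -2*x^4 + 2*x^3 + 5*x^2 - x - 2.
∫_{-1}^{1} of each monomial x^k gives [2/(k+1) if k even, 0 if k odd]. Integrating term-by-term (or equivalently evaluating the antiderivative F(x) = -2*x^5/5 + x^4/2 + 5*x^3/3 - x^2/2 - 2*x at the endpoints):
  F(1) − F(−1) = -11/15 − (11/15) = -22/15.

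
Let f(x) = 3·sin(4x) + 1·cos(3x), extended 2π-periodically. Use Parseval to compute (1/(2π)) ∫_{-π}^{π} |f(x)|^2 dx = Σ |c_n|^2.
Σ |c_n|^2 = 5

Expand |f|^2 and use orthogonality of {sin(nx), cos(mx)} on [-π, π]:
  ∫_{-π}^{π} sin(nx)^2 dx = π, ∫ cos(mx)^2 dx = π, and cross terms integrate to 0.
So ∫_{-π}^{π} f(x)^2 dx = 3^2 · π + 1^2 · π = (9 + 1)π.
Divide by 2π: (9 + 1)/2 = 5.
By Parseval, this equals Σ |c_n|^2.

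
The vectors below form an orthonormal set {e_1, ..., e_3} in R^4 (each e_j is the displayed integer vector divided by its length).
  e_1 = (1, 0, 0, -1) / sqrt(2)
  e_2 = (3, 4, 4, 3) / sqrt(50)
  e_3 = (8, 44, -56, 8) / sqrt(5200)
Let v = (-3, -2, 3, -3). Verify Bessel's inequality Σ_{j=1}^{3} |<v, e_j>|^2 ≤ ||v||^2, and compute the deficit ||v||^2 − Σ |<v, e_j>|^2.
Σ |<v, e_j>|^2 = 282/13; ||v||^2 = 31; deficit = 121/13

Write each e_j = u_j / sqrt(<u_j, u_j>) where u_j is the displayed integer vector. Then <v, e_j> = <v, u_j> / sqrt(<u_j, u_j>), so |<v, e_j>|^2 = <v, u_j>^2 / <u_j, u_j>.
Coefficients: <v, e_1> = 0/sqrt(2), <v, e_2> = -14/sqrt(50), <v, e_3> = -304/sqrt(5200).
Square and sum: Σ |<v, e_j>|^2 = 282/13.
Compute ||v||^2 = v·v = 31.
Deficit = 31 − 282/13 = 121/13 ≥ 0, confirming Bessel's inequality. (The deficit equals ||v − Σ <v,e_j> e_j||^2, the squared distance from v to span{e_j}.)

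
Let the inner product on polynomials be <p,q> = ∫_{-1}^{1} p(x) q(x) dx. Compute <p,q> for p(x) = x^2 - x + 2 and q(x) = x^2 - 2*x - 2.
<p,q> = -94/15

Expand the product: p(x)·q(x) = x^4 - 3*x^3 + 2*x^2 - 2*x - 4.
∫_{-1}^{1} of each monomial x^k gives [2/(k+1) if k even, 0 if k odd]. Integrating term-by-term (or equivalently evaluating the antiderivative F(x) = x^5/5 - 3*x^4/4 + 2*x^3/3 - x^2 - 4*x at the endpoints):
  F(1) − F(−1) = -293/60 − (83/60) = -94/15.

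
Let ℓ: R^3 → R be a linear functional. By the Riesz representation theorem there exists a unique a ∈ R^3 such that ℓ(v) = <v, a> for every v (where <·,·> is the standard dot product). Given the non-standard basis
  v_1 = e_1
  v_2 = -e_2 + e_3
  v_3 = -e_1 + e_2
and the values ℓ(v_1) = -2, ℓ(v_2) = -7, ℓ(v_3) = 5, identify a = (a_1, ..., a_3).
a = (-2, 3, -4)

Write a = (a_1, ..., a_3) in the standard basis. For each basis vector v_i, ℓ(v_i) = <v_i, a> is a linear equation in the a_j's. Collect the n equations into a matrix system V a = ℓ, where row i of V is v_i (expressed in the standard basis). Since V is invertible (lower-triangular with 1s on the diagonal, up to permutation), solve by back-substitution:
  V =
[[1, 0, 0],
 [0, -1, 1],
 [-1, 1, 0]]
  V a = (-2, -7, 5)
Solving gives a = (-2, 3, -4).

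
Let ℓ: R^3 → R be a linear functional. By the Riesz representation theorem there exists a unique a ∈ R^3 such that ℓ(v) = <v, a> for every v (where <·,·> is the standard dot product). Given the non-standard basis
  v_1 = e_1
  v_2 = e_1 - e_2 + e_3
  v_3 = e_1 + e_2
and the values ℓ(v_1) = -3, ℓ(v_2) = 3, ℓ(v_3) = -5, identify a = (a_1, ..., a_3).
a = (-3, -2, 4)

Write a = (a_1, ..., a_3) in the standard basis. For each basis vector v_i, ℓ(v_i) = <v_i, a> is a linear equation in the a_j's. Collect the n equations into a matrix system V a = ℓ, where row i of V is v_i (expressed in the standard basis). Since V is invertible (lower-triangular with 1s on the diagonal, up to permutation), solve by back-substitution:
  V =
[[1, 0, 0],
 [1, -1, 1],
 [1, 1, 0]]
  V a = (-3, 3, -5)
Solving gives a = (-3, -2, 4).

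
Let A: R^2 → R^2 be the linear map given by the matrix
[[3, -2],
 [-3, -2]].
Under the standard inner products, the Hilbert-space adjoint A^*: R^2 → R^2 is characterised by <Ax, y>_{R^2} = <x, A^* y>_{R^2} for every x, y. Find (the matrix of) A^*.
A^* = A^T =
[[3, -3],
 [-2, -2]]

For real matrices with standard dot products, the defining identity <Ax, y> = <x, A^* y> gives (Ax)^T y = x^T (A^*) y, i.e. x^T A^T y = x^T (A^*) y. Since this holds for all x, y, we must have A^* = A^T. Therefore
A^* =
[[3, -3],
 [-2, -2]].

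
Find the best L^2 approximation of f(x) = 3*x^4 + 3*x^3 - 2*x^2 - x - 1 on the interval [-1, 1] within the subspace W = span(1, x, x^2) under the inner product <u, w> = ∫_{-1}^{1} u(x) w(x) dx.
g(x) = 4*x^2/7 + 4*x/5 - 44/35

The best approximation g ∈ W is the orthogonal projection of f onto W. Writing g = a_0 + a_1 x + a_2 x^2, the coefficients solve the normal equations G · a = b where
  G_{ij} = <φ_i, φ_j> and b_i = <f, φ_i>, with φ_0 = 1, φ_1 = x, φ_2 = x^2.
G =
  [2, 0, 2/3]
  [0, 2/3, 0]
  [2/3, 0, 2/5],
b = (-32/15, 8/15, -64/105).
Solving gives a_0 = -44/35, a_1 = 4/5, a_2 = 4/7, so
  g(x) = 4*x^2/7 + 4*x/5 - 44/35.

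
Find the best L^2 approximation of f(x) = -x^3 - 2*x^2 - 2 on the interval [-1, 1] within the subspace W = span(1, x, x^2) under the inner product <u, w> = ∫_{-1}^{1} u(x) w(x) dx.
g(x) = -2*x^2 - 3*x/5 - 2

The best approximation g ∈ W is the orthogonal projection of f onto W. Writing g = a_0 + a_1 x + a_2 x^2, the coefficients solve the normal equations G · a = b where
  G_{ij} = <φ_i, φ_j> and b_i = <f, φ_i>, with φ_0 = 1, φ_1 = x, φ_2 = x^2.
G =
  [2, 0, 2/3]
  [0, 2/3, 0]
  [2/3, 0, 2/5],
b = (-16/3, -2/5, -32/15).
Solving gives a_0 = -2, a_1 = -3/5, a_2 = -2, so
  g(x) = -2*x^2 - 3*x/5 - 2.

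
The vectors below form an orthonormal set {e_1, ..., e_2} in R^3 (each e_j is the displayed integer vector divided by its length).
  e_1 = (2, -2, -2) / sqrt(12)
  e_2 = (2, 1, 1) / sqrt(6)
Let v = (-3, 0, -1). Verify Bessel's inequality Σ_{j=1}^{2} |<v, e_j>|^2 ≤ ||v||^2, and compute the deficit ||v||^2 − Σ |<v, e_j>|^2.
Σ |<v, e_j>|^2 = 19/2; ||v||^2 = 10; deficit = 1/2

Write each e_j = u_j / sqrt(<u_j, u_j>) where u_j is the displayed integer vector. Then <v, e_j> = <v, u_j> / sqrt(<u_j, u_j>), so |<v, e_j>|^2 = <v, u_j>^2 / <u_j, u_j>.
Coefficients: <v, e_1> = -4/sqrt(12), <v, e_2> = -7/sqrt(6).
Square and sum: Σ |<v, e_j>|^2 = 19/2.
Compute ||v||^2 = v·v = 10.
Deficit = 10 − 19/2 = 1/2 ≥ 0, confirming Bessel's inequality. (The deficit equals ||v − Σ <v,e_j> e_j||^2, the squared distance from v to span{e_j}.)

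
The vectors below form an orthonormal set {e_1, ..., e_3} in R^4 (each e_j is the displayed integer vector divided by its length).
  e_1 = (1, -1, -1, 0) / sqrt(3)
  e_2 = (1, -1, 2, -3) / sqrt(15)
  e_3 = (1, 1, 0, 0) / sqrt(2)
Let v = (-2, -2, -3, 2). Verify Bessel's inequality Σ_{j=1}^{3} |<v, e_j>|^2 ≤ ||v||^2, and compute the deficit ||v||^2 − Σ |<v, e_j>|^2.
Σ |<v, e_j>|^2 = 103/5; ||v||^2 = 21; deficit = 2/5

Write each e_j = u_j / sqrt(<u_j, u_j>) where u_j is the displayed integer vector. Then <v, e_j> = <v, u_j> / sqrt(<u_j, u_j>), so |<v, e_j>|^2 = <v, u_j>^2 / <u_j, u_j>.
Coefficients: <v, e_1> = 3/sqrt(3), <v, e_2> = -12/sqrt(15), <v, e_3> = -4/sqrt(2).
Square and sum: Σ |<v, e_j>|^2 = 103/5.
Compute ||v||^2 = v·v = 21.
Deficit = 21 − 103/5 = 2/5 ≥ 0, confirming Bessel's inequality. (The deficit equals ||v − Σ <v,e_j> e_j||^2, the squared distance from v to span{e_j}.)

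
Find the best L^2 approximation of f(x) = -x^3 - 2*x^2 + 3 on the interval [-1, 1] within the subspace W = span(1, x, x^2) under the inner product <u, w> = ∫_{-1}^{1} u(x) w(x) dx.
g(x) = -2*x^2 - 3*x/5 + 3

The best approximation g ∈ W is the orthogonal projection of f onto W. Writing g = a_0 + a_1 x + a_2 x^2, the coefficients solve the normal equations G · a = b where
  G_{ij} = <φ_i, φ_j> and b_i = <f, φ_i>, with φ_0 = 1, φ_1 = x, φ_2 = x^2.
G =
  [2, 0, 2/3]
  [0, 2/3, 0]
  [2/3, 0, 2/5],
b = (14/3, -2/5, 6/5).
Solving gives a_0 = 3, a_1 = -3/5, a_2 = -2, so
  g(x) = -2*x^2 - 3*x/5 + 3.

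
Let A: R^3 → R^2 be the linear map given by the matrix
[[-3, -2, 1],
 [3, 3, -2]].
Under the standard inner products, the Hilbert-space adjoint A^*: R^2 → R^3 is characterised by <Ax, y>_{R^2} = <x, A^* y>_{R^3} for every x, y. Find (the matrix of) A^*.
A^* = A^T =
[[-3, 3],
 [-2, 3],
 [1, -2]]

For real matrices with standard dot products, the defining identity <Ax, y> = <x, A^* y> gives (Ax)^T y = x^T (A^*) y, i.e. x^T A^T y = x^T (A^*) y. Since this holds for all x, y, we must have A^* = A^T. Therefore
A^* =
[[-3, 3],
 [-2, 3],
 [1, -2]].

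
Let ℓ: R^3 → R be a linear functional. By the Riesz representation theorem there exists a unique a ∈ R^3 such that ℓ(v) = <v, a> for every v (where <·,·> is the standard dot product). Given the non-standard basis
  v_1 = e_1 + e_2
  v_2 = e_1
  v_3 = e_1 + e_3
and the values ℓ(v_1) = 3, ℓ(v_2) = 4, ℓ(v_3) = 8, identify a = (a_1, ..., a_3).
a = (4, -1, 4)

Write a = (a_1, ..., a_3) in the standard basis. For each basis vector v_i, ℓ(v_i) = <v_i, a> is a linear equation in the a_j's. Collect the n equations into a matrix system V a = ℓ, where row i of V is v_i (expressed in the standard basis). Since V is invertible (lower-triangular with 1s on the diagonal, up to permutation), solve by back-substitution:
  V =
[[1, 1, 0],
 [1, 0, 0],
 [1, 0, 1]]
  V a = (3, 4, 8)
Solving gives a = (4, -1, 4).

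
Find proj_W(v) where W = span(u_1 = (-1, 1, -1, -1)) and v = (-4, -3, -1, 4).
proj_W(v) = (1/2, -1/2, 1/2, 1/2)

Set up U = [u_1 | ... | u_1] ∈ R^(4×1). The projector onto W = col(U) is P = U (U^T U)^(-1) U^T.
Compute U^T U =
  [4],
and U^T v = (-2).
Solve U^T U · c = U^T v for the coefficients: c = (-1/2). The projection is proj_W(v) = U c.
Check: (v - proj_W(v)) · u_1 = 0  (should be 0).
Result: proj_W(v) = (1/2, -1/2, 1/2, 1/2).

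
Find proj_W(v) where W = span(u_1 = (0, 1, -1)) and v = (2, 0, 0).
proj_W(v) = (0, 0, 0)

Set up U = [u_1 | ... | u_1] ∈ R^(3×1). The projector onto W = col(U) is P = U (U^T U)^(-1) U^T.
Compute U^T U =
  [2],
and U^T v = (0).
Solve U^T U · c = U^T v for the coefficients: c = (0). The projection is proj_W(v) = U c.
Check: (v - proj_W(v)) · u_1 = 0  (should be 0).
Result: proj_W(v) = (0, 0, 0).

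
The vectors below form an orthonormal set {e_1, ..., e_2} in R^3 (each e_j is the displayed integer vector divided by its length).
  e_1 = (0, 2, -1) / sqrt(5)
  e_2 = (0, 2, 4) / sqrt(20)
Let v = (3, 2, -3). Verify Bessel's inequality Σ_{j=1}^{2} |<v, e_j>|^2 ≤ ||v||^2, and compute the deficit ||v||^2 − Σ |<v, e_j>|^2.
Σ |<v, e_j>|^2 = 13; ||v||^2 = 22; deficit = 9

Write each e_j = u_j / sqrt(<u_j, u_j>) where u_j is the displayed integer vector. Then <v, e_j> = <v, u_j> / sqrt(<u_j, u_j>), so |<v, e_j>|^2 = <v, u_j>^2 / <u_j, u_j>.
Coefficients: <v, e_1> = 7/sqrt(5), <v, e_2> = -8/sqrt(20).
Square and sum: Σ |<v, e_j>|^2 = 13.
Compute ||v||^2 = v·v = 22.
Deficit = 22 − 13 = 9 ≥ 0, confirming Bessel's inequality. (The deficit equals ||v − Σ <v,e_j> e_j||^2, the squared distance from v to span{e_j}.)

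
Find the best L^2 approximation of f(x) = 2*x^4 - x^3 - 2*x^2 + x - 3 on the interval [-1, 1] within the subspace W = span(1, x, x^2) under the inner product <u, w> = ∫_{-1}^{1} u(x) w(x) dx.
g(x) = -2*x^2/7 + 2*x/5 - 111/35

The best approximation g ∈ W is the orthogonal projection of f onto W. Writing g = a_0 + a_1 x + a_2 x^2, the coefficients solve the normal equations G · a = b where
  G_{ij} = <φ_i, φ_j> and b_i = <f, φ_i>, with φ_0 = 1, φ_1 = x, φ_2 = x^2.
G =
  [2, 0, 2/3]
  [0, 2/3, 0]
  [2/3, 0, 2/5],
b = (-98/15, 4/15, -78/35).
Solving gives a_0 = -111/35, a_1 = 2/5, a_2 = -2/7, so
  g(x) = -2*x^2/7 + 2*x/5 - 111/35.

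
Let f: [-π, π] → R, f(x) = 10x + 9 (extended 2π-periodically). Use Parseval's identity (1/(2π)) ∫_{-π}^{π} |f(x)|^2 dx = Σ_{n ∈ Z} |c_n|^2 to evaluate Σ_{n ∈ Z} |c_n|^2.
Σ |c_n|^2 = 100π^2/3 + 81

Expand and integrate term by term over [-π, π]:
  ∫ (10x)^2 dx = 100·(2π^3/3); ∫ 2·10·(9)·x dx = 0 (odd integrand); ∫ 9^2 dx = 81·2π.
So (1/(2π)) ∫_{-π}^{π} (10x + 9)^2 dx = 100π^2/3 + 81 = 100π^2/3 + 81.
Parseval ⇒ Σ |c_n|^2 = 100π^2/3 + 81.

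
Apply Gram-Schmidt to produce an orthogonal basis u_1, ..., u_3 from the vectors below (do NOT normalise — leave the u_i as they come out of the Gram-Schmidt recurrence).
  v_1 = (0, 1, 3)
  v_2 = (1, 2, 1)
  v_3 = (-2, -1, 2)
Orthogonal basis:
  u_1 = (0, 1, 3)
  u_2 = (1, 3/2, -1/2)
  u_3 = (-5/7, 3/7, -1/7)

Apply the Gram-Schmidt recurrence
  u_1 = v_1
  u_i = v_i − Σ_{j<i} ((v_i · u_j) / (u_j · u_j)) · u_j.

Step by step this gives:
  u_1 = (0, 1, 3)
  u_2 = (1, 3/2, -1/2)
  u_3 = (-5/7, 3/7, -1/7)

Orthogonality check:
  u_2 · u_1 = 0 (should be 0)
  u_3 · u_1 = 0 (should be 0)
  u_3 · u_2 = 0 (should be 0)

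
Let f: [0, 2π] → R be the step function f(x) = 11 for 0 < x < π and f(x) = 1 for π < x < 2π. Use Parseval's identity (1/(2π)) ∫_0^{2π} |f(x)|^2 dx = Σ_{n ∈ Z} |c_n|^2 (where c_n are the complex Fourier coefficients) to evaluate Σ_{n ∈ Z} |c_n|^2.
Σ |c_n|^2 = 61

Parseval equates the L^2 energy of f (normalised by 1/(2π)) with the ℓ^2 sum of its Fourier coefficients: (1/(2π)) ∫_0^{2π} |f|^2 = Σ |c_n|^2.
Compute the left side: (1/(2π)) [∫_0^π 11^2 dx + ∫_π^{2π} 1^2 dx] = (1/(2π)) · (121π + 1π) = (121 + 1)/2 = 61.
So Σ_{n ∈ Z} |c_n|^2 = 61.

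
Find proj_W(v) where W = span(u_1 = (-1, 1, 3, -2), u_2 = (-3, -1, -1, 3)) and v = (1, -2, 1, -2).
proj_W(v) = (252/251, 116/251, 164/251, -324/251)

Set up U = [u_1 | ... | u_2] ∈ R^(4×2). The projector onto W = col(U) is P = U (U^T U)^(-1) U^T.
Compute U^T U =
  [15, -7]
  [-7, 20],
and U^T v = (4, -8).
Solve U^T U · c = U^T v for the coefficients: c = (24/251, -92/251). The projection is proj_W(v) = U c.
Check: (v - proj_W(v)) · u_1 = 0  (should be 0).
Check: (v - proj_W(v)) · u_2 = 0  (should be 0).
Result: proj_W(v) = (252/251, 116/251, 164/251, -324/251).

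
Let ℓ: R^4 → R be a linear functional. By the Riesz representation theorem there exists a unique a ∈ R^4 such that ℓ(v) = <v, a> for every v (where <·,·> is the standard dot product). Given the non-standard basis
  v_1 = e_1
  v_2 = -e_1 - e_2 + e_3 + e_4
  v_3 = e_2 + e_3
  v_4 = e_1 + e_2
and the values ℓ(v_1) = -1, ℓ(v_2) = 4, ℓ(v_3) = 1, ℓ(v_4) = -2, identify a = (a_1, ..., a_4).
a = (-1, -1, 2, 0)

Write a = (a_1, ..., a_4) in the standard basis. For each basis vector v_i, ℓ(v_i) = <v_i, a> is a linear equation in the a_j's. Collect the n equations into a matrix system V a = ℓ, where row i of V is v_i (expressed in the standard basis). Since V is invertible (lower-triangular with 1s on the diagonal, up to permutation), solve by back-substitution:
  V =
[[1, 0, 0, 0],
 [-1, -1, 1, 1],
 [0, 1, 1, 0],
 [1, 1, 0, 0]]
  V a = (-1, 4, 1, -2)
Solving gives a = (-1, -1, 2, 0).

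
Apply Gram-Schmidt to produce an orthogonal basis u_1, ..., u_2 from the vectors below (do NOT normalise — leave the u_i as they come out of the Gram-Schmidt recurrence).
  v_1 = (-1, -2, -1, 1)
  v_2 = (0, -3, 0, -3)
Orthogonal basis:
  u_1 = (-1, -2, -1, 1)
  u_2 = (3/7, -15/7, 3/7, -24/7)

Apply the Gram-Schmidt recurrence
  u_1 = v_1
  u_i = v_i − Σ_{j<i} ((v_i · u_j) / (u_j · u_j)) · u_j.

Step by step this gives:
  u_1 = (-1, -2, -1, 1)
  u_2 = (3/7, -15/7, 3/7, -24/7)

Orthogonality check:
  u_2 · u_1 = 0 (should be 0)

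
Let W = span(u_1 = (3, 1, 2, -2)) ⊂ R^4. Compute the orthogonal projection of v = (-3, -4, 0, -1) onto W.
proj_W(v) = (-11/6, -11/18, -11/9, 11/9)

Set up U = [u_1 | ... | u_1] ∈ R^(4×1). The projector onto W = col(U) is P = U (U^T U)^(-1) U^T.
Compute U^T U =
  [18],
and U^T v = (-11).
Solve U^T U · c = U^T v for the coefficients: c = (-11/18). The projection is proj_W(v) = U c.
Check: (v - proj_W(v)) · u_1 = 0  (should be 0).
Result: proj_W(v) = (-11/6, -11/18, -11/9, 11/9).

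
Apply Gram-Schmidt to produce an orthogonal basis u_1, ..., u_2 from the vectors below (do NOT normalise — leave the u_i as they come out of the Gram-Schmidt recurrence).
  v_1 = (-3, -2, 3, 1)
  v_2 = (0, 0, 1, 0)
Orthogonal basis:
  u_1 = (-3, -2, 3, 1)
  u_2 = (9/23, 6/23, 14/23, -3/23)

Apply the Gram-Schmidt recurrence
  u_1 = v_1
  u_i = v_i − Σ_{j<i} ((v_i · u_j) / (u_j · u_j)) · u_j.

Step by step this gives:
  u_1 = (-3, -2, 3, 1)
  u_2 = (9/23, 6/23, 14/23, -3/23)

Orthogonality check:
  u_2 · u_1 = 0 (should be 0)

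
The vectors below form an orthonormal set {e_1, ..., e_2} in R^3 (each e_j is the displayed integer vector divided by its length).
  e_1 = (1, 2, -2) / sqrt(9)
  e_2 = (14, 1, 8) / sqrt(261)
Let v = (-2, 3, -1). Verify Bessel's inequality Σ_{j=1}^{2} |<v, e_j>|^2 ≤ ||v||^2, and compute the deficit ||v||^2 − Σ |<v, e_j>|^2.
Σ |<v, e_j>|^2 = 237/29; ||v||^2 = 14; deficit = 169/29

Write each e_j = u_j / sqrt(<u_j, u_j>) where u_j is the displayed integer vector. Then <v, e_j> = <v, u_j> / sqrt(<u_j, u_j>), so |<v, e_j>|^2 = <v, u_j>^2 / <u_j, u_j>.
Coefficients: <v, e_1> = 6/sqrt(9), <v, e_2> = -33/sqrt(261).
Square and sum: Σ |<v, e_j>|^2 = 237/29.
Compute ||v||^2 = v·v = 14.
Deficit = 14 − 237/29 = 169/29 ≥ 0, confirming Bessel's inequality. (The deficit equals ||v − Σ <v,e_j> e_j||^2, the squared distance from v to span{e_j}.)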